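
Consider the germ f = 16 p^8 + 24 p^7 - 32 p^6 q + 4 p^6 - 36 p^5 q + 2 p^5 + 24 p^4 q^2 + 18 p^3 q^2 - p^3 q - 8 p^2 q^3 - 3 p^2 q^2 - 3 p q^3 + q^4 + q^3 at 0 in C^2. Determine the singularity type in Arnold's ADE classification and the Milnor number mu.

The Hessian of f at 0 is [[0, 0], [0, 0]] with rank 0, so corank 2. A Groebner basis of the Jacobian ideal J(f) in C{p,q} is {p^3 + 57*p*q^2 - 3*q^2, p^2*q - 8*p*q^2, q^3}; counting standard monomials gives mu = 7. Corank 2; j^3 = q^3 is a perfect cube, so E-series; the 4-jet and mu = 7 give E_7.

Type E_{7}, Milnor number mu = 7.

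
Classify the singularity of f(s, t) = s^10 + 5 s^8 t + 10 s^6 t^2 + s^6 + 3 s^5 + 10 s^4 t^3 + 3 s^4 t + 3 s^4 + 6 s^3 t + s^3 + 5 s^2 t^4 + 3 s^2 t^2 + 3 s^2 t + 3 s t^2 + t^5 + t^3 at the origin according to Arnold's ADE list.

E_{8}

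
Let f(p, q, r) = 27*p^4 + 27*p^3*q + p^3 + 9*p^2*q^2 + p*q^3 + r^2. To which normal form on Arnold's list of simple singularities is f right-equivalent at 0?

E_7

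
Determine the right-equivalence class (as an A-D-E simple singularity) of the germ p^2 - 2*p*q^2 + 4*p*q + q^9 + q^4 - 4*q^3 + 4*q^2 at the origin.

A_{8}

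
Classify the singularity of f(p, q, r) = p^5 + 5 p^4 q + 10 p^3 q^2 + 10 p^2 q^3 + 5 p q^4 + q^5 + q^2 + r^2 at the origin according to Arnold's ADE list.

A4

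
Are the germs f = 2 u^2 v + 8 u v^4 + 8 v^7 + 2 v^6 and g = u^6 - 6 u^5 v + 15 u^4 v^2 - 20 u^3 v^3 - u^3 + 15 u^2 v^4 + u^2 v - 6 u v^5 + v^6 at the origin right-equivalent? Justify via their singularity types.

Yes.

The Hessian of f at 0 is [[0, 0], [0, 0]] with rank 0, so corank 2. A Groebner basis of the Jacobian ideal J(f) in C{u,v} is {u*v/2 + v^4, u^3, u^2*v, -u^2/3 + u*v^2}; counting standard monomials gives mu = 7. Corank 2; j^3 = 2*u^2*v has shape L^2 M (L != M), so D-series; mu = 7 gives D_7. The Hessian of g at 0 is [[0, 0], [0, 0]] with rank 0, so corank 2. A Groebner basis of the Jacobian ideal J(g) in C{u,v} is {u*v/6 + v^5, u*v^2, u^2 - u*v}; counting standard monomials gives mu = 7. Corank 2; j^3 = -u^2*(u - v) has shape L^2 M (L != M), so D-series; mu = 7 gives D_7. Both have type D_7, hence right-equivalent.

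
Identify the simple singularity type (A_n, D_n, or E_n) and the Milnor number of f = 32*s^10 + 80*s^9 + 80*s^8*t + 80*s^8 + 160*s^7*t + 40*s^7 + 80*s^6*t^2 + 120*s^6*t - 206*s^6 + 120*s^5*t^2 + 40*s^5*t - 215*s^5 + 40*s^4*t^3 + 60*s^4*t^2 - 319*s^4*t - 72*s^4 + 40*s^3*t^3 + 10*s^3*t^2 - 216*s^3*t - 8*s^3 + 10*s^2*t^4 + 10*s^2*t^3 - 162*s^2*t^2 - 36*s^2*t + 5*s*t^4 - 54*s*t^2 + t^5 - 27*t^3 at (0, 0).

The Hessian of f at 0 has rank 0. Corank 2; j^3 = -(2*s + 3*t)^3 is a perfect cube, so E-series; the 5-jet and mu = 8 give E_8.

Type E_8, Milnor number mu = 8.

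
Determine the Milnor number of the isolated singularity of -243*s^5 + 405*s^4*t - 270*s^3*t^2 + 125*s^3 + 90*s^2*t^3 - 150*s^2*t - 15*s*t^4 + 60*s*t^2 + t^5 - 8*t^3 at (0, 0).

The Hessian of f at 0 is [[0, 0], [0, 0]] with rank 0, so corank 2. A Groebner basis of the Jacobian ideal J(f) in C{s,t} is {t^5, s*t^3 - 23*t^4/60, s^2 - 4*s*t/5 + 4*t^2/25}; counting standard monomials gives mu = 8. Corank 2; j^3 = (5*s - 2*t)^3 is a perfect cube, so E-series; the 5-jet and mu = 8 give E_8.

8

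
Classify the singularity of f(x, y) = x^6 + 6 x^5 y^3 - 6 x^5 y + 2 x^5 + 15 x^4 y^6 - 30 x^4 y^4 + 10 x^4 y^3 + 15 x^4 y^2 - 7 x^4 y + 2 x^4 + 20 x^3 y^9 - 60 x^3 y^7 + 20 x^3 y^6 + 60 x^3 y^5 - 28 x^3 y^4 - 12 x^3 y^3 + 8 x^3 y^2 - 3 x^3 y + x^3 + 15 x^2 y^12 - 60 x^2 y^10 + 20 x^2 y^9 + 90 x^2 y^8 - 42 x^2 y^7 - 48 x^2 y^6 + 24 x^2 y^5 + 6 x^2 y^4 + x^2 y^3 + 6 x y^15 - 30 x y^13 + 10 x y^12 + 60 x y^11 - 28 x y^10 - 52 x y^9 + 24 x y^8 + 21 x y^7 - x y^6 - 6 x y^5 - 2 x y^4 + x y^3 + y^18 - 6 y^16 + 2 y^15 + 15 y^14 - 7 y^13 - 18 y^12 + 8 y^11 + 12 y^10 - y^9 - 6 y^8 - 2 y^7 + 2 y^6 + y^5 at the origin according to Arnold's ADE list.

E7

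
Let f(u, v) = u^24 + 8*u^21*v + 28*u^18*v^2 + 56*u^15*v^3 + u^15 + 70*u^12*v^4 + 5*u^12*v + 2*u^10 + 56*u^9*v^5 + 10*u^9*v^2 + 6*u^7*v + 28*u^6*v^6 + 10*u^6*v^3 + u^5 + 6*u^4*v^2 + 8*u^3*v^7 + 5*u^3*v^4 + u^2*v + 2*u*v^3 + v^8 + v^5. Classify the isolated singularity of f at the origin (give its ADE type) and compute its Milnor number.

The Hessian of f at 0 has rank 0. Corank 2; j^3 = u^2*v has shape L^2 M (L != M), so D-series; mu = 9 gives D_9.

Type D9, Milnor number mu = 9.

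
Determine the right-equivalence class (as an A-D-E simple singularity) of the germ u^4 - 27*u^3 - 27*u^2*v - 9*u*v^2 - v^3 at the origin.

E_{6}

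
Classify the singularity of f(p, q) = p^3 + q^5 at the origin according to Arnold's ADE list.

The Hessian of f at 0 has rank 0. Corank 2; j^3 = p^3 is a perfect cube, so E-series; the 5-jet and mu = 8 give E_8.

E_8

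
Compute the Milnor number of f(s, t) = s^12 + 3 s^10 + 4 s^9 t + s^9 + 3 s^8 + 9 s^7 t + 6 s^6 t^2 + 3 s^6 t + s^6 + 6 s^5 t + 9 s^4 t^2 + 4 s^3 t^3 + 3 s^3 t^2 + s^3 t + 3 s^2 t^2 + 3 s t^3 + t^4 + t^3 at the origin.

7

The Hessian of f at 0 has rank 0. Corank 2; j^3 = t^3 is a perfect cube, so E-series; the 4-jet and mu = 7 give E_7.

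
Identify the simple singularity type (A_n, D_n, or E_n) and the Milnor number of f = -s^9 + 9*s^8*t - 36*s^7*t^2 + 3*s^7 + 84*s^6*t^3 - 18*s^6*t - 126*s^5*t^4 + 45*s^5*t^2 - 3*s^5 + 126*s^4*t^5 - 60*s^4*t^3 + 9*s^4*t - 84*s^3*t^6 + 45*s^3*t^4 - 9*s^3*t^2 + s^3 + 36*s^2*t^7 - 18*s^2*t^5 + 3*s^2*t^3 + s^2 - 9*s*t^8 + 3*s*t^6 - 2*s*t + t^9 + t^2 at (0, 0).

Type A2, Milnor number mu = 2.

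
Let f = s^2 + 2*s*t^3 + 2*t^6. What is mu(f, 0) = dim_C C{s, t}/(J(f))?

The Hessian of f at 0 is [[2, 0], [0, 0]] with rank 1, so corank 1. A Groebner basis of the Jacobian ideal J(f) in C{s,t} is {s*t^2, s + t^3, s^2}; counting standard monomials gives mu = 5. Corank 1: A-series; mu = 5 gives A_5.

5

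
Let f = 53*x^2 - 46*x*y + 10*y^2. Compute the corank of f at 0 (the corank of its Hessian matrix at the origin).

Hessian at 0 has rank 2.

0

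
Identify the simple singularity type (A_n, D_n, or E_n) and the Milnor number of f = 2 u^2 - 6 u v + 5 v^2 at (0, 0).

The Hessian of f at 0 is [[4, -6], [-6, 10]] with rank 2, so corank 0. A Groebner basis of the Jacobian ideal J(f) in C{u,v} is {u, v}; counting standard monomials gives mu = 1. Corank 0: nondegenerate Morse point, so A_1.

Type A1, Milnor number mu = 1.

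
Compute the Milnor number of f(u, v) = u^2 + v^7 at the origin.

The Hessian of f at 0 has rank 1. Corank 1: A-series; mu = 6 gives A_6.

6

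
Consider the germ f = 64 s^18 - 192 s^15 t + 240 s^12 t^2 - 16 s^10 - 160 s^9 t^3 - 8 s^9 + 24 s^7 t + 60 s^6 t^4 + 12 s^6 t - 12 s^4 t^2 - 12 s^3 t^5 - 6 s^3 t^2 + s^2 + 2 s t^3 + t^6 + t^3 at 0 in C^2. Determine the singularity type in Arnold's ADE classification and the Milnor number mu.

The Hessian of f at 0 is [[2, 0], [0, 0]] with rank 1, so corank 1. A Groebner basis of the Jacobian ideal J(f) in C{s,t} is {t^2, s}; counting standard monomials gives mu = 2. Corank 1: A-series; mu = 2 gives A_2.

Type A_2, Milnor number mu = 2.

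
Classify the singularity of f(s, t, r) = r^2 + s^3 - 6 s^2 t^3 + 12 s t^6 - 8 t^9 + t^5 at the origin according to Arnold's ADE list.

The Hessian of f at 0 is [[0, 0, 0], [0, 0, 0], [0, 0, 2]] with rank 1, so corank 2. A Groebner basis of the Jacobian ideal J(f) in C{s,t,r} is {-s^2/4 + s*t^3, t^4, s^3, s^2*t, r}; counting standard monomials gives mu = 8. Corank 2; j^3 = s^3 is a perfect cube, so E-series; the 5-jet and mu = 8 give E_8.

E8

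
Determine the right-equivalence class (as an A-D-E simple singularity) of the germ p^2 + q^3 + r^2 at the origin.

A2

The Hessian of f at 0 has rank 2. Corank 1: A-series; mu = 2 gives A_2.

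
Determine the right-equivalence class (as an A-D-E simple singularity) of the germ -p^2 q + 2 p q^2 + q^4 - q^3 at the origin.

D5

The Hessian of f at 0 is [[0, 0], [0, 0]] with rank 0, so corank 2. A Groebner basis of the Jacobian ideal J(f) in C{p,q} is {p^3 - p^2/4 + q^2/4, -p^2/4 + q^3 + q^2/4, p*q - q^2}; counting standard monomials gives mu = 5. Corank 2; j^3 = -q*(p - q)^2 has shape L^2 M (L != M), so D-series; mu = 5 gives D_5.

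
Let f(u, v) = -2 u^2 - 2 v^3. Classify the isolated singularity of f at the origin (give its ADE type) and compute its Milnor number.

Type A_2, Milnor number mu = 2.

The Hessian of f at 0 is [[-4, 0], [0, 0]] with rank 1, so corank 1. A Groebner basis of the Jacobian ideal J(f) in C{u,v} is {v^2, u}; counting standard monomials gives mu = 2. Corank 1: A-series; mu = 2 gives A_2.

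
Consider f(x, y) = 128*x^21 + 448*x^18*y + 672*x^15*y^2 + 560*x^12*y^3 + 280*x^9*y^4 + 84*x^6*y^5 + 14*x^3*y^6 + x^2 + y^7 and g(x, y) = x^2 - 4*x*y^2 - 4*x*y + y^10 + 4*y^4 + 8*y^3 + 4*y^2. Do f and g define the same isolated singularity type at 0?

The Hessian of f at 0 is [[2, 0], [0, 0]] with rank 1, so corank 1. A Groebner basis of the Jacobian ideal J(f) in C{x,y} is {y^6, x}; counting standard monomials gives mu = 6. Corank 1: A-series; mu = 6 gives A_6. The Hessian of g at 0 is [[2, -4], [-4, 8]] with rank 1, so corank 1. A Groebner basis of the Jacobian ideal J(g) in C{x,y} is {x^5 - 20*x^4 + 120*x^3*y - 140*x^3 + 432*x^2*y - 184*x^2 + 432*x*y - 64*x + 128*y, x^4*y - 4*x^4 + 20*x^3*y - 20*x^3 + 60*x^2*y - 24*x^2 + 56*x*y - 8*x + 16*y, -x/2 + y^2 + y}; counting standard monomials gives mu = 9. Corank 1: A-series; mu = 9 gives A_9. f is A_6 but g is A_9, hence not right-equivalent.

No.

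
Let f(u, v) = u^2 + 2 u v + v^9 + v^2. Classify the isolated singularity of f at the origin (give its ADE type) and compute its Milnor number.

Type A_{8}, Milnor number mu = 8.

The Hessian of f at 0 has rank 1. Corank 1: A-series; mu = 8 gives A_8.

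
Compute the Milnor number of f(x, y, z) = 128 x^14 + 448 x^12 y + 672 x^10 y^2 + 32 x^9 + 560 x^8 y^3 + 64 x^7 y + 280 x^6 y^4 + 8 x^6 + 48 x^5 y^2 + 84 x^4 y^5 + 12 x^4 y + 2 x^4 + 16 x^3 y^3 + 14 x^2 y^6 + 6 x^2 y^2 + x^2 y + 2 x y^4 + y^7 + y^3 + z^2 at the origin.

4

The Hessian of f at 0 has rank 1. Corank 2; j^3 = y*(x^2 + y^2) splits into three distinct lines over C (the quadratic factor has nonzero discriminant), so D_4.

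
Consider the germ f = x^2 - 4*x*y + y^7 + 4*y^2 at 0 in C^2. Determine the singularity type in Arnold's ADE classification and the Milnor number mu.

Type A_{6}, Milnor number mu = 6.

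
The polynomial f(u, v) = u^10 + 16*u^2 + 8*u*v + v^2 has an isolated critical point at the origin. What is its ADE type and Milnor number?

Type A_{9}, Milnor number mu = 9.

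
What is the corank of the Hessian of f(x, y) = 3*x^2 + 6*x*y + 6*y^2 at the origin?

0

The Hessian at 0 is [[6, 6], [6, 12]] of rank 2; hence corank 0.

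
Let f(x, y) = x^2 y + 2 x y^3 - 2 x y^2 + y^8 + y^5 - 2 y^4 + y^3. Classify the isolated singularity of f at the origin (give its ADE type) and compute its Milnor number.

Type D_9, Milnor number mu = 9.

The Hessian of f at 0 has rank 0. Corank 2; j^3 = y*(x - y)^2 has shape L^2 M (L != M), so D-series; mu = 9 gives D_9.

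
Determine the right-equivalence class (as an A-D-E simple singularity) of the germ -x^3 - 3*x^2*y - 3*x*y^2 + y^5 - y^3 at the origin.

E_{8}

The Hessian of f at 0 has rank 0. Corank 2; j^3 = -(x + y)^3 is a perfect cube, so E-series; the 5-jet and mu = 8 give E_8.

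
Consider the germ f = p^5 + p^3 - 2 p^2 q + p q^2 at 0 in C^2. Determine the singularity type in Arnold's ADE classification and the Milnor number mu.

Type D6, Milnor number mu = 6.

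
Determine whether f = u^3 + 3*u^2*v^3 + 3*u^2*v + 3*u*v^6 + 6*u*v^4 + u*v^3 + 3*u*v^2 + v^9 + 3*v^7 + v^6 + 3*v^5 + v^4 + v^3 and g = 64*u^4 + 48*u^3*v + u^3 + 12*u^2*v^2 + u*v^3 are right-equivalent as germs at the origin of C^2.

Yes.

The Hessian of f at 0 is [[0, 0], [0, 0]] with rank 0, so corank 2. A Groebner basis of the Jacobian ideal J(f) in C{u,v} is {u^3 + 3*u^2*v + 6*u^2 + 12*u*v + 6*v^2, -3*u^2 + u*v^2 - 6*u*v - 3*v^2, 3*u^2 + 6*u*v + v^3 + 3*v^2}; counting standard monomials gives mu = 7. Corank 2; j^3 = (u + v)^3 is a perfect cube, so E-series; the 4-jet and mu = 7 give E_7. The Hessian of g at 0 is [[0, 0], [0, 0]] with rank 0, so corank 2. A Groebner basis of the Jacobian ideal J(g) in C{u,v} is {3*u^2/16 + v^4 + v^3/16, u^3, u^2*v - u^2/16 - v^3/48, u^2/2 + u*v^2 + v^3/6}; counting standard monomials gives mu = 7. Corank 2; j^3 = u^3 is a perfect cube, so E-series; the 4-jet and mu = 7 give E_7. Both have type E_7, hence right-equivalent.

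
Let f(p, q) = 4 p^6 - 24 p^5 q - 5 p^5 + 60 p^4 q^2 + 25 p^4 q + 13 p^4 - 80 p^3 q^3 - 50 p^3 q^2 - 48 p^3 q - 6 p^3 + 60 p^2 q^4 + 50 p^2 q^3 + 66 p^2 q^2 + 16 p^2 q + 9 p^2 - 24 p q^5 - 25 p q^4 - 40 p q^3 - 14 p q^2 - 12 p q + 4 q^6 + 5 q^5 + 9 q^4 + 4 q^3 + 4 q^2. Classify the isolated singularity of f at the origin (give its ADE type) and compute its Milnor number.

Type A_{4}, Milnor number mu = 4.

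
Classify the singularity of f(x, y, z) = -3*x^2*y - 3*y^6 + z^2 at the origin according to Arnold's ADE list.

D_7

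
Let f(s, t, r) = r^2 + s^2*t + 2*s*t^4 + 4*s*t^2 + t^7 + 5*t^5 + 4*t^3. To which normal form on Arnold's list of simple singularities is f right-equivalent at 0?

D_6

The Hessian of f at 0 is [[0, 0, 0], [0, 0, 0], [0, 0, 2]] with rank 1, so corank 2. A Groebner basis of the Jacobian ideal J(f) in C{s,t,r} is {s*t + t^4 + 2*t^2, s*t^2 + 2*t^3, s^2 - s*t - 6*t^2, r}; counting standard monomials gives mu = 6. Corank 2; j^3 = t*(s + 2*t)^2 has shape L^2 M (L != M), so D-series; mu = 6 gives D_6.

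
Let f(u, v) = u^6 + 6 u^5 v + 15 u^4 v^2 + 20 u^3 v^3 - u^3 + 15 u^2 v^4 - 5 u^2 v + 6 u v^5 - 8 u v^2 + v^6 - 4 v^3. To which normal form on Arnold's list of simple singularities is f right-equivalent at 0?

The Hessian of f at 0 has rank 0. Corank 2; j^3 = -(u + v)*(u + 2*v)^2 has shape L^2 M (L != M), so D-series; mu = 7 gives D_7.

D7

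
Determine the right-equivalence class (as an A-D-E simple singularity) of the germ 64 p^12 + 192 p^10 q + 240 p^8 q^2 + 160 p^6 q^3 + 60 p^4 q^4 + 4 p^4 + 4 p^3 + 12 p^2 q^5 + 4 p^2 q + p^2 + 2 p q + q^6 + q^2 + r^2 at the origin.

The Hessian of f at 0 is [[2, 2, 0], [2, 2, 0], [0, 0, 2]] with rank 2, so corank 1. A Groebner basis of the Jacobian ideal J(f) in C{p,q,r} is {p*q^2 - 3*p*q/2 + p/4 - q^2 + q/4, 5*p*q/2 - p/2 + q^3 + 3*q^2/2 - q/2, p^2 + p/2 + q/2, r}; counting standard monomials gives mu = 5. Corank 1: A-series; mu = 5 gives A_5.

A5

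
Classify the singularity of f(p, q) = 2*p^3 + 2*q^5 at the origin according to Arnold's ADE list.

E_{8}

The Hessian of f at 0 is [[0, 0], [0, 0]] with rank 0, so corank 2. A Groebner basis of the Jacobian ideal J(f) in C{p,q} is {q^4, p^2}; counting standard monomials gives mu = 8. Corank 2; j^3 = 2*p^3 is a perfect cube, so E-series; the 5-jet and mu = 8 give E_8.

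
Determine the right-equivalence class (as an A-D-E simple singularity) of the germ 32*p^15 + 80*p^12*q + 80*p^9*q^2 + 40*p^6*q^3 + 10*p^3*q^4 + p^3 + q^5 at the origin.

E_8

The Hessian of f at 0 has rank 0. Corank 2; j^3 = p^3 is a perfect cube, so E-series; the 5-jet and mu = 8 give E_8.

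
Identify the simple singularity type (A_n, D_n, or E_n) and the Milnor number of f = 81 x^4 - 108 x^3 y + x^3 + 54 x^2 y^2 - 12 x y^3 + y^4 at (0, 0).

Type E_{6}, Milnor number mu = 6.

The Hessian of f at 0 has rank 0. Corank 2; j^3 = x^3 is a perfect cube, so E-series; the 4-jet and mu = 6 give E_6.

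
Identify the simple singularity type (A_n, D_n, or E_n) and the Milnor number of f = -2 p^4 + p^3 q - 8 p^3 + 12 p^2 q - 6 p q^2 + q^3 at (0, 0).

Type E_{7}, Milnor number mu = 7.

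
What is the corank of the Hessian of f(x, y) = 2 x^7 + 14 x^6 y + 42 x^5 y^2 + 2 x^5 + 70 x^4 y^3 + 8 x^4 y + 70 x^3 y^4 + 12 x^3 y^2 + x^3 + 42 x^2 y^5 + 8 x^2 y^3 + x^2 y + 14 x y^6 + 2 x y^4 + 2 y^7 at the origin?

2

Hessian at 0 has rank 0.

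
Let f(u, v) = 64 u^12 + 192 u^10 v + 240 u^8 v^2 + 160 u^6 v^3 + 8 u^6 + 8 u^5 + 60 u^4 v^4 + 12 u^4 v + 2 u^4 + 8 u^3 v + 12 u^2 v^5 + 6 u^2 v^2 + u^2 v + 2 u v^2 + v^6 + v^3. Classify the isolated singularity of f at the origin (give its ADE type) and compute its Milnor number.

The Hessian of f at 0 is [[0, 0], [0, 0]] with rank 0, so corank 2. A Groebner basis of the Jacobian ideal J(f) in C{u,v} is {5*u^2/6 + 53*u*v/24 + v^4 + 13*v^3/12 + 11*v^2/8, u^3 + u^2 + 7*u*v/4 + v^3/2 + 3*v^2/4, u^2*v + u*v/2 + v^2/2, -u^2/3 + u*v^2 - 13*u*v/12 + v^3/6 - 3*v^2/4}; counting standard monomials gives mu = 7. Corank 2; j^3 = v*(u + v)^2 has shape L^2 M (L != M), so D-series; mu = 7 gives D_7.

Type D_{7}, Milnor number mu = 7.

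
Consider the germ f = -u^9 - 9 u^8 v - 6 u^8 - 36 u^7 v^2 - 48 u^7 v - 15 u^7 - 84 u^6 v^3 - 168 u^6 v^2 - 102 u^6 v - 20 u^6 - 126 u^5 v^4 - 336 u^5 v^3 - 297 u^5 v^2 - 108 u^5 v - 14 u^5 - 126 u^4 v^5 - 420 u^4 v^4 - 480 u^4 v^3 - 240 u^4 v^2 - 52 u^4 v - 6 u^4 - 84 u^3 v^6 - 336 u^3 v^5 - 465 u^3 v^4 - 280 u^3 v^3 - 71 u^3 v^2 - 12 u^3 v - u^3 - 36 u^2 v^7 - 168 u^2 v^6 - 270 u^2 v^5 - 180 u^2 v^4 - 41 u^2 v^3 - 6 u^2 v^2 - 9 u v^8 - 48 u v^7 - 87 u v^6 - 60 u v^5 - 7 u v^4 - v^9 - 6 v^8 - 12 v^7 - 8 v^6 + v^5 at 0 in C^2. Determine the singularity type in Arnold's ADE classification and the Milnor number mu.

The Hessian of f at 0 is [[0, 0], [0, 0]] with rank 0, so corank 2. A Groebner basis of the Jacobian ideal J(f) in C{u,v} is {-u^2/30 + u*v^3 - 2*u*v^2/15, 2*u^2/15 + 8*u*v^2/15 + v^4, u^3, u^2*v + 2*u^2/15 + 8*u*v^2/15}; counting standard monomials gives mu = 8. Corank 2; j^3 = -u^3 is a perfect cube, so E-series; the 5-jet and mu = 8 give E_8.

Type E8, Milnor number mu = 8.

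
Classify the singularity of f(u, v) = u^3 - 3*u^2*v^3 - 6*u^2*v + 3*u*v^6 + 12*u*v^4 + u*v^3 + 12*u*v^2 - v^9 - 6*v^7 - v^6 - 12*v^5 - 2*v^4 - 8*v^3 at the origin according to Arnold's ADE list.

E7

The Hessian of f at 0 has rank 0. Corank 2; j^3 = (u - 2*v)^3 is a perfect cube, so E-series; the 4-jet and mu = 7 give E_7.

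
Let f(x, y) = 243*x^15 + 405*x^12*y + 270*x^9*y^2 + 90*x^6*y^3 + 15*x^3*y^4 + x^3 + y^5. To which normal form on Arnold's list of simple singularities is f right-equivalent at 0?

E_8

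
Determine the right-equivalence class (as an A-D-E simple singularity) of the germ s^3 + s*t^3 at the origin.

The Hessian of f at 0 has rank 0. Corank 2; j^3 = s^3 is a perfect cube, so E-series; the 4-jet and mu = 7 give E_7.

E7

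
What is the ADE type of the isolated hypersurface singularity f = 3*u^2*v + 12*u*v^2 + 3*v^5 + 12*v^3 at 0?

D6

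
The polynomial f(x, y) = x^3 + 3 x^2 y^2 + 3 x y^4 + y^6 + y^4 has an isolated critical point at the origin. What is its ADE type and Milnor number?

Type E_{6}, Milnor number mu = 6.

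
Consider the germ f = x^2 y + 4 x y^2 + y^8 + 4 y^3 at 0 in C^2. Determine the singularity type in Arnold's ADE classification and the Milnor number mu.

Type D_{9}, Milnor number mu = 9.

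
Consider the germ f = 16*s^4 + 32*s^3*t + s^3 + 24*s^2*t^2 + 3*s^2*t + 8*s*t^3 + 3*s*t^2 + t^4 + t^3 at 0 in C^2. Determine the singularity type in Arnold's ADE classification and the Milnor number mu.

Type E_6, Milnor number mu = 6.

The Hessian of f at 0 has rank 0. Corank 2; j^3 = (s + t)^3 is a perfect cube, so E-series; the 4-jet and mu = 6 give E_6.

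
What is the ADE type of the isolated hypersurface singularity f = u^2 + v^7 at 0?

A_6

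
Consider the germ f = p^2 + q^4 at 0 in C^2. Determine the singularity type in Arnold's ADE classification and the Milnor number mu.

The Hessian of f at 0 is [[2, 0], [0, 0]] with rank 1, so corank 1. A Groebner basis of the Jacobian ideal J(f) in C{p,q} is {q^3, p}; counting standard monomials gives mu = 3. Corank 1: A-series; mu = 3 gives A_3.

Type A_3, Milnor number mu = 3.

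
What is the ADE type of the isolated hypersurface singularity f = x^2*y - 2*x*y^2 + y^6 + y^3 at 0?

The Hessian of f at 0 has rank 0. Corank 2; j^3 = y*(x - y)^2 has shape L^2 M (L != M), so D-series; mu = 7 gives D_7.

D_7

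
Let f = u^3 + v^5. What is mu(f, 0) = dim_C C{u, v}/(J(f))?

The Hessian of f at 0 is [[0, 0], [0, 0]] with rank 0, so corank 2. A Groebner basis of the Jacobian ideal J(f) in C{u,v} is {v^4, u^2}; counting standard monomials gives mu = 8. Corank 2; j^3 = u^3 is a perfect cube, so E-series; the 5-jet and mu = 8 give E_8.

8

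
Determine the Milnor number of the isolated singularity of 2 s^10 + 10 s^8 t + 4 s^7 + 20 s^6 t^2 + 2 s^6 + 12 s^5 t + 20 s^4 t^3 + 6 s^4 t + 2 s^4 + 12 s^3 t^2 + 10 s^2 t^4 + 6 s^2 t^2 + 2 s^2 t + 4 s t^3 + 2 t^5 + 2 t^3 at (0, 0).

4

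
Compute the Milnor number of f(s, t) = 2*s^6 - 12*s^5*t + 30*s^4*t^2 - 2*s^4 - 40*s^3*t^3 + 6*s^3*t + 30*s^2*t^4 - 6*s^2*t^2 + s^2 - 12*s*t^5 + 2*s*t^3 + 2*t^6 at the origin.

5

The Hessian of f at 0 has rank 1. Corank 1: A-series; mu = 5 gives A_5.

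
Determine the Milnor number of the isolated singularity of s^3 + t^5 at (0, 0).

8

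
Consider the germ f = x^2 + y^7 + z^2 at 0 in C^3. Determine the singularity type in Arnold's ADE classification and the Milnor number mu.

The Hessian of f at 0 has rank 2. Corank 1: A-series; mu = 6 gives A_6.

Type A_{6}, Milnor number mu = 6.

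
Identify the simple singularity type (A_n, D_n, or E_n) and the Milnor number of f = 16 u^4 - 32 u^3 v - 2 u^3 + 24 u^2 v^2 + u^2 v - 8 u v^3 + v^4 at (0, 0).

The Hessian of f at 0 is [[0, 0], [0, 0]] with rank 0, so corank 2. A Groebner basis of the Jacobian ideal J(f) in C{u,v} is {u*v^2, u*v/8 + v^3, u^2 - u*v/2}; counting standard monomials gives mu = 5. Corank 2; j^3 = -u^2*(2*u - v) has shape L^2 M (L != M), so D-series; mu = 5 gives D_5.

Type D_5, Milnor number mu = 5.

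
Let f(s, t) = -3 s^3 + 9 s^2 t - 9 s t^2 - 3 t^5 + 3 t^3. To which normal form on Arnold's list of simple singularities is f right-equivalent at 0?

E8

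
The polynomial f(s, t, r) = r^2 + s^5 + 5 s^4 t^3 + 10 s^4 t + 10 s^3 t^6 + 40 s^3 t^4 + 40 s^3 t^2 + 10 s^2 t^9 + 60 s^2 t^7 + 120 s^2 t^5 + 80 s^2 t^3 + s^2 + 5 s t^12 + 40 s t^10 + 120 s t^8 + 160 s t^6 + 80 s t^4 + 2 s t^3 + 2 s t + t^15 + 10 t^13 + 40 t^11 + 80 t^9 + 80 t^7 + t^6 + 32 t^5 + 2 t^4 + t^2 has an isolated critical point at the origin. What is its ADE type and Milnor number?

Type A_4, Milnor number mu = 4.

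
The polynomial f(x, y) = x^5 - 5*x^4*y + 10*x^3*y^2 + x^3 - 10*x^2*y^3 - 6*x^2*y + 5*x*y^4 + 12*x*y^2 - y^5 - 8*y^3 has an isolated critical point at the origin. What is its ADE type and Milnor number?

Type E8, Milnor number mu = 8.

The Hessian of f at 0 is [[0, 0], [0, 0]] with rank 0, so corank 2. A Groebner basis of the Jacobian ideal J(f) in C{x,y} is {y^5, x*y^3 - 7*y^4/4, x^2 - 4*x*y + 4*y^2}; counting standard monomials gives mu = 8. Corank 2; j^3 = (x - 2*y)^3 is a perfect cube, so E-series; the 5-jet and mu = 8 give E_8.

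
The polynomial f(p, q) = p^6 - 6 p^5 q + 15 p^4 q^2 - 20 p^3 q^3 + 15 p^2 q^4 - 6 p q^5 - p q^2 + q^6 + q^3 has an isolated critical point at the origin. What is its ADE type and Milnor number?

Type D7, Milnor number mu = 7.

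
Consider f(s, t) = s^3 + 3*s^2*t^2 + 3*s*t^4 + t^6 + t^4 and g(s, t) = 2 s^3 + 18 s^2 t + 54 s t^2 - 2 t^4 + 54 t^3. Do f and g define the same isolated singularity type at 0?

The Hessian of f at 0 has rank 0. Corank 2; j^3 = s^3 is a perfect cube, so E-series; the 4-jet and mu = 6 give E_6. The Hessian of g at 0 has rank 0. Corank 2; j^3 = 2*(s + 3*t)^3 is a perfect cube, so E-series; the 4-jet and mu = 6 give E_6. Both have type E_6, hence right-equivalent.

Yes.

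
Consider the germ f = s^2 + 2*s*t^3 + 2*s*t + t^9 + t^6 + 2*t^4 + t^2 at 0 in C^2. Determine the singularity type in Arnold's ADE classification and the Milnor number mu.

Type A_8, Milnor number mu = 8.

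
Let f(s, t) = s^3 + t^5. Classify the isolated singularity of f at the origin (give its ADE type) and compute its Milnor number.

Type E_8, Milnor number mu = 8.

The Hessian of f at 0 has rank 0. Corank 2; j^3 = s^3 is a perfect cube, so E-series; the 5-jet and mu = 8 give E_8.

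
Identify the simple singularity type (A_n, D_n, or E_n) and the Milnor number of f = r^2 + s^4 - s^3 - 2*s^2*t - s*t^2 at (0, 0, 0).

Type D5, Milnor number mu = 5.

The Hessian of f at 0 has rank 1. Corank 2; j^3 = -s*(s + t)^2 has shape L^2 M (L != M), so D-series; mu = 5 gives D_5.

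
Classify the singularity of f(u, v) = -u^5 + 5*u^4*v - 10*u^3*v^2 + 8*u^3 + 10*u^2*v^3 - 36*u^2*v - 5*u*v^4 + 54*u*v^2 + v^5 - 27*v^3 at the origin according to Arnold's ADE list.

E_{8}

The Hessian of f at 0 has rank 0. Corank 2; j^3 = (2*u - 3*v)^3 is a perfect cube, so E-series; the 5-jet and mu = 8 give E_8.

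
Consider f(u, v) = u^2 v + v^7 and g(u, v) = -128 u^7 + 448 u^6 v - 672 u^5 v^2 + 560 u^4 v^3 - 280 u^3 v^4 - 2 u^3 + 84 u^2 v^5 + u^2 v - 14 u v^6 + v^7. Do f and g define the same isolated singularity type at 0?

The Hessian of f at 0 has rank 0. Corank 2; j^3 = u^2*v has shape L^2 M (L != M), so D-series; mu = 8 gives D_8. The Hessian of g at 0 has rank 0. Corank 2; j^3 = -u^2*(2*u - v) has shape L^2 M (L != M), so D-series; mu = 8 gives D_8. Both have type D_8, hence right-equivalent.

Yes.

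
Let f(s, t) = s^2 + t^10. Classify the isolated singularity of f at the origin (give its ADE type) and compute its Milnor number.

Type A9, Milnor number mu = 9.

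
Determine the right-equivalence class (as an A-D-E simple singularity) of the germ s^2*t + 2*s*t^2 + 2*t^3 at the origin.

D_4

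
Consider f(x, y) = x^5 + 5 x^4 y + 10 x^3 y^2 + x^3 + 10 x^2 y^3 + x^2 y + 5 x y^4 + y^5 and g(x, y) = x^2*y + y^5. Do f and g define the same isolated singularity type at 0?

Yes.

The Hessian of f at 0 has rank 0. Corank 2; j^3 = x^2*(x + y) has shape L^2 M (L != M), so D-series; mu = 6 gives D_6. The Hessian of g at 0 has rank 0. Corank 2; j^3 = x^2*y has shape L^2 M (L != M), so D-series; mu = 6 gives D_6. Both have type D_6, hence right-equivalent.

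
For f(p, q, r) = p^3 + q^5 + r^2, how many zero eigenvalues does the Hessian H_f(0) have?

2

The Hessian at 0 is [[0, 0, 0], [0, 0, 0], [0, 0, 2]] of rank 1; hence corank 2.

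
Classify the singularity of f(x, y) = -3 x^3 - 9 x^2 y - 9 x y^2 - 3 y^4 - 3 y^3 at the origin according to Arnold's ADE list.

The Hessian of f at 0 has rank 0. Corank 2; j^3 = -3*(x + y)^3 is a perfect cube, so E-series; the 4-jet and mu = 6 give E_6.

E6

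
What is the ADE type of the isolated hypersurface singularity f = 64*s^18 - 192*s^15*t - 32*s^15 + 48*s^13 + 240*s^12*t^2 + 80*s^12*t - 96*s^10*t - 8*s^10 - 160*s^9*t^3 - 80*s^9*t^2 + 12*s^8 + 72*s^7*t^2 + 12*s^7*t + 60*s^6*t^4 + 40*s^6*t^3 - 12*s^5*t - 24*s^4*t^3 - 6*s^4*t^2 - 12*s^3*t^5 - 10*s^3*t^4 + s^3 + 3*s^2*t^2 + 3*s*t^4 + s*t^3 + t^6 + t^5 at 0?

The Hessian of f at 0 has rank 0. Corank 2; j^3 = s^3 is a perfect cube, so E-series; the 4-jet and mu = 7 give E_7.

E7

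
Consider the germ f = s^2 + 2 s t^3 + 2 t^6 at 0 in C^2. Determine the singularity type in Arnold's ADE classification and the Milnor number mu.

Type A_5, Milnor number mu = 5.

The Hessian of f at 0 has rank 1. Corank 1: A-series; mu = 5 gives A_5.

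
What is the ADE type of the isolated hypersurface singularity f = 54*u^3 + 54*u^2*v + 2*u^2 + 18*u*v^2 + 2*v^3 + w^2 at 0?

A_2

The Hessian of f at 0 has rank 2. Corank 1: A-series; mu = 2 gives A_2.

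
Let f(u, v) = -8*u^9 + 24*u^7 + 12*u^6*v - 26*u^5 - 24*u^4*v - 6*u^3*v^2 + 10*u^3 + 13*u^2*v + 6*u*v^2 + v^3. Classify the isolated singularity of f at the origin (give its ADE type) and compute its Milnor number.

The Hessian of f at 0 has rank 0. Corank 2; j^3 = (2*u + v)*(5*u^2 + 4*u*v + v^2) splits into three distinct lines over C (the quadratic factor has nonzero discriminant), so D_4.

Type D4, Milnor number mu = 4.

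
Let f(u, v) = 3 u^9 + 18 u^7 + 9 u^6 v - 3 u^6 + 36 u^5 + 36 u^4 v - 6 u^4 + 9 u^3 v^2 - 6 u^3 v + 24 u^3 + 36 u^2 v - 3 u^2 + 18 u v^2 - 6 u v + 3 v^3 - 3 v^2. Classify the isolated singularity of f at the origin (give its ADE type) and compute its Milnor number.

The Hessian of f at 0 is [[-6, -6], [-6, -6]] with rank 1, so corank 1. A Groebner basis of the Jacobian ideal J(f) in C{u,v} is {v^2, u + v}; counting standard monomials gives mu = 2. Corank 1: A-series; mu = 2 gives A_2.

Type A_{2}, Milnor number mu = 2.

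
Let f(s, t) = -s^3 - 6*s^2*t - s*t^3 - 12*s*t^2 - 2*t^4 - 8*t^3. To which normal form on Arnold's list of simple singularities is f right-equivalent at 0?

E_{7}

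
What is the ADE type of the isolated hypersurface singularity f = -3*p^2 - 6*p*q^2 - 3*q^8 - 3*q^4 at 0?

The Hessian of f at 0 is [[-6, 0], [0, 0]] with rank 1, so corank 1. A Groebner basis of the Jacobian ideal J(f) in C{p,q} is {p^4, p^3*q, p + q^2}; counting standard monomials gives mu = 7. Corank 1: A-series; mu = 7 gives A_7.

A_7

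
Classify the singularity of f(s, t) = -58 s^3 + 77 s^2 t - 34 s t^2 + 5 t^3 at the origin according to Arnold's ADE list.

The Hessian of f at 0 is [[0, 0], [0, 0]] with rank 0, so corank 2. A Groebner basis of the Jacobian ideal J(f) in C{s,t} is {t^3, s^2 - t^2/13, s*t - 4*t^2/13}; counting standard monomials gives mu = 4. Corank 2; j^3 = -(2*s - t)*(29*s^2 - 24*s*t + 5*t^2) splits into three distinct lines over C (the quadratic factor has nonzero discriminant), so D_4.

D_{4}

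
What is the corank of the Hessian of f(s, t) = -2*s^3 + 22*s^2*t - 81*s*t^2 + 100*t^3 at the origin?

2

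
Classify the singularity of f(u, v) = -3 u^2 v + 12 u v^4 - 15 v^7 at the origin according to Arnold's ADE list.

The Hessian of f at 0 has rank 0. Corank 2; j^3 = -3*u^2*v has shape L^2 M (L != M), so D-series; mu = 8 gives D_8.

D_{8}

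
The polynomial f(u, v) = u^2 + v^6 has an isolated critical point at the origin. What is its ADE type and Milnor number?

The Hessian of f at 0 has rank 1. Corank 1: A-series; mu = 5 gives A_5.

Type A5, Milnor number mu = 5.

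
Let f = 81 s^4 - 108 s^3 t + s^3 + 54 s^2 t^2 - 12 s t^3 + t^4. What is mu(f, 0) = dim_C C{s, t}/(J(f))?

The Hessian of f at 0 is [[0, 0], [0, 0]] with rank 0, so corank 2. A Groebner basis of the Jacobian ideal J(f) in C{s,t} is {t^4, s*t^2 - t^3/9, s^2}; counting standard monomials gives mu = 6. Corank 2; j^3 = s^3 is a perfect cube, so E-series; the 4-jet and mu = 6 give E_6.

6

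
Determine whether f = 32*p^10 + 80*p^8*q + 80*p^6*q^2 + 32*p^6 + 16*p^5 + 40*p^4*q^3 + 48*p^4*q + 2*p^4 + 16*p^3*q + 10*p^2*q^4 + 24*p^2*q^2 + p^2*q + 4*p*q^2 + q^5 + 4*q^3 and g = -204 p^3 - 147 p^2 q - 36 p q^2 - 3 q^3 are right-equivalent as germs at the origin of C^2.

The Hessian of f at 0 has rank 0. Corank 2; j^3 = q*(p + 2*q)^2 has shape L^2 M (L != M), so D-series; mu = 6 gives D_6. The Hessian of g at 0 has rank 0. Corank 2; j^3 = -3*(4*p + q)*(17*p^2 + 8*p*q + q^2) splits into three distinct lines over C (the quadratic factor has nonzero discriminant), so D_4. f is D_6 but g is D_4, hence not right-equivalent.

No.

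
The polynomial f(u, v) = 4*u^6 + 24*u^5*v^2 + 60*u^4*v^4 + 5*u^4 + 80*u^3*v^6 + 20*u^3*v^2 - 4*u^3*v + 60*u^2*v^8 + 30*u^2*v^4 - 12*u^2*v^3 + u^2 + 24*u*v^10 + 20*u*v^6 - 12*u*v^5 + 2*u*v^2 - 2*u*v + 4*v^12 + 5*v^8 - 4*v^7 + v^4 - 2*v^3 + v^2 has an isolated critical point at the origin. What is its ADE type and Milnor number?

Type A3, Milnor number mu = 3.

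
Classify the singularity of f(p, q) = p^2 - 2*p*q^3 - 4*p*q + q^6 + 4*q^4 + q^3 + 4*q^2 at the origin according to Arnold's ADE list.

The Hessian of f at 0 has rank 1. Corank 1: A-series; mu = 2 gives A_2.

A_2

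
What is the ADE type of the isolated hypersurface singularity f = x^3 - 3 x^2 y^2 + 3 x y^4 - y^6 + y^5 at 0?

E_8

The Hessian of f at 0 has rank 0. Corank 2; j^3 = x^3 is a perfect cube, so E-series; the 5-jet and mu = 8 give E_8.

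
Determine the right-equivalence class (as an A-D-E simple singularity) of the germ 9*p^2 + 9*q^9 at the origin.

The Hessian of f at 0 has rank 1. Corank 1: A-series; mu = 8 gives A_8.

A_8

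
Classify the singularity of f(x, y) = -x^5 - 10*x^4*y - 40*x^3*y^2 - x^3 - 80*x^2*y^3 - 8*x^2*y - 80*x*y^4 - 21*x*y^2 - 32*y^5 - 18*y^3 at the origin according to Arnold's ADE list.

D_6

The Hessian of f at 0 is [[0, 0], [0, 0]] with rank 0, so corank 2. A Groebner basis of the Jacobian ideal J(f) in C{x,y} is {x*y/5 + y^4 + 3*y^2/5, x*y^2 + 3*y^3, x^2 + 5*x*y + 6*y^2}; counting standard monomials gives mu = 6. Corank 2; j^3 = -(x + 2*y)*(x + 3*y)^2 has shape L^2 M (L != M), so D-series; mu = 6 gives D_6.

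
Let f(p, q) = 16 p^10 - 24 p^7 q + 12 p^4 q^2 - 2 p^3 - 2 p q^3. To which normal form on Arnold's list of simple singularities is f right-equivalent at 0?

E_{7}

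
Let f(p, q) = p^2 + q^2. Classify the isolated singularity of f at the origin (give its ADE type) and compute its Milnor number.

Type A1, Milnor number mu = 1.

The Hessian of f at 0 is [[2, 0], [0, 2]] with rank 2, so corank 0. A Groebner basis of the Jacobian ideal J(f) in C{p,q} is {p, q}; counting standard monomials gives mu = 1. Corank 0: nondegenerate Morse point, so A_1.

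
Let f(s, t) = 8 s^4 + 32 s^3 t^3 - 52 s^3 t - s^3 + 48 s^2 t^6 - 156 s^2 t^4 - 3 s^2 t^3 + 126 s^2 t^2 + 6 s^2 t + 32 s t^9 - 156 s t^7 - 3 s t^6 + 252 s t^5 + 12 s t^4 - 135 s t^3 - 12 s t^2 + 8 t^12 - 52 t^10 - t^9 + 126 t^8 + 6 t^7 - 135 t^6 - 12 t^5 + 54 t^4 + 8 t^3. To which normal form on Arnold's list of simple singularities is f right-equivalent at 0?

E7

The Hessian of f at 0 has rank 0. Corank 2; j^3 = -(s - 2*t)^3 is a perfect cube, so E-series; the 4-jet and mu = 7 give E_7.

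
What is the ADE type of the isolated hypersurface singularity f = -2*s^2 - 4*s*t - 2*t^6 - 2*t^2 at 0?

A_{5}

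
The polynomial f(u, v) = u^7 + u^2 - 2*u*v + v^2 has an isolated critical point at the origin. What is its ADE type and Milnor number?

The Hessian of f at 0 is [[2, -2], [-2, 2]] with rank 1, so corank 1. A Groebner basis of the Jacobian ideal J(f) in C{u,v} is {v^6, u - v}; counting standard monomials gives mu = 6. Corank 1: A-series; mu = 6 gives A_6.

Type A_6, Milnor number mu = 6.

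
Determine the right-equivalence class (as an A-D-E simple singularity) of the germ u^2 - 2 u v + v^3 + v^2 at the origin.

A_2

The Hessian of f at 0 has rank 1. Corank 1: A-series; mu = 2 gives A_2.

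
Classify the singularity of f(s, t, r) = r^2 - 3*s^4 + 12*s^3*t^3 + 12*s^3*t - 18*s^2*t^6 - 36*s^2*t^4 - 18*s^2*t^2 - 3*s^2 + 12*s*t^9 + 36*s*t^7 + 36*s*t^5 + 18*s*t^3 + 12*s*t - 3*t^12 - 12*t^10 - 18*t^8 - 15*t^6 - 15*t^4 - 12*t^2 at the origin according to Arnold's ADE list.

A_{3}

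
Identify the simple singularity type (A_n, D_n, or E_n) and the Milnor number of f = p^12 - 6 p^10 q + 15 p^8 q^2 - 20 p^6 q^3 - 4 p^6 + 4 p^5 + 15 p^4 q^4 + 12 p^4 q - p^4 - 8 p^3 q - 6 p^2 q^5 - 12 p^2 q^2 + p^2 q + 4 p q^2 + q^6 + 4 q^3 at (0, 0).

The Hessian of f at 0 has rank 0. Corank 2; j^3 = q*(p + 2*q)^2 has shape L^2 M (L != M), so D-series; mu = 7 gives D_7.

Type D_7, Milnor number mu = 7.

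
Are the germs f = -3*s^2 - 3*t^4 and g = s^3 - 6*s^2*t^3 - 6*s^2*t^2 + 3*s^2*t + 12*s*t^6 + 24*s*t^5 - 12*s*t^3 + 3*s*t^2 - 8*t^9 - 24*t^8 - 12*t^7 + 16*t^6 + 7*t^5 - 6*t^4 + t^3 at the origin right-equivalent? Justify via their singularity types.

No.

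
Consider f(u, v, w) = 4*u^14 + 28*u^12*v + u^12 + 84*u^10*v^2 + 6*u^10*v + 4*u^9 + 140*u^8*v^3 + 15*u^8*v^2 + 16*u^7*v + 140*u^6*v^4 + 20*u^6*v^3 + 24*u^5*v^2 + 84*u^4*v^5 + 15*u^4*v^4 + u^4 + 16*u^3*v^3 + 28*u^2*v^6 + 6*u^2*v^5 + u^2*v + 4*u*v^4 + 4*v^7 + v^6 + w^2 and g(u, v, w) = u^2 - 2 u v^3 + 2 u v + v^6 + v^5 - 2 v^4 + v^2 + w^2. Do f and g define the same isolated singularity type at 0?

No.

The Hessian of f at 0 has rank 1. Corank 2; j^3 = u^2*v has shape L^2 M (L != M), so D-series; mu = 7 gives D_7. The Hessian of g at 0 has rank 2. Corank 1: A-series; mu = 4 gives A_4. f is D_7 but g is A_4, hence not right-equivalent.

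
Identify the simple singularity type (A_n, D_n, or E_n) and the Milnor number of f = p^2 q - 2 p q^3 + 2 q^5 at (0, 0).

Type D_6, Milnor number mu = 6.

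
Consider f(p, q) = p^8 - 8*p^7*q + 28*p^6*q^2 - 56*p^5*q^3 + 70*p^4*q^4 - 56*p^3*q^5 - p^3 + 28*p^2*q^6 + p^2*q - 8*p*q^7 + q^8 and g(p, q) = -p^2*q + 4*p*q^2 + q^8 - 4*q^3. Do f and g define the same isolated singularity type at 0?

Yes.

The Hessian of f at 0 has rank 0. Corank 2; j^3 = -p^2*(p - q) has shape L^2 M (L != M), so D-series; mu = 9 gives D_9. The Hessian of g at 0 has rank 0. Corank 2; j^3 = -q*(p - 2*q)^2 has shape L^2 M (L != M), so D-series; mu = 9 gives D_9. Both have type D_9, hence right-equivalent.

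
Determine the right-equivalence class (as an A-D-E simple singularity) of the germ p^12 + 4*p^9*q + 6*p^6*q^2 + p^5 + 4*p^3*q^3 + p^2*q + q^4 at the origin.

D_5

The Hessian of f at 0 has rank 0. Corank 2; j^3 = p^2*q has shape L^2 M (L != M), so D-series; mu = 5 gives D_5.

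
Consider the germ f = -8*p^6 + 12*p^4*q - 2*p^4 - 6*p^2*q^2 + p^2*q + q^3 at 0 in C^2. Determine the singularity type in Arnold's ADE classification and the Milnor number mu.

Type D4, Milnor number mu = 4.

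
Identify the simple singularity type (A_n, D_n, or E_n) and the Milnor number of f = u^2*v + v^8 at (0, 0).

The Hessian of f at 0 is [[0, 0], [0, 0]] with rank 0, so corank 2. A Groebner basis of the Jacobian ideal J(f) in C{u,v} is {u^2/8 + v^7, u^3, u*v}; counting standard monomials gives mu = 9. Corank 2; j^3 = u^2*v has shape L^2 M (L != M), so D-series; mu = 9 gives D_9.

Type D_{9}, Milnor number mu = 9.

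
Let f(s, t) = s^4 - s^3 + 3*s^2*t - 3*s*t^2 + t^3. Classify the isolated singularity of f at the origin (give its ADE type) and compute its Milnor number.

The Hessian of f at 0 is [[0, 0], [0, 0]] with rank 0, so corank 2. A Groebner basis of the Jacobian ideal J(f) in C{s,t} is {t^4, s*t^2 - 2*t^3/3, s^2 - 2*s*t + t^2}; counting standard monomials gives mu = 6. Corank 2; j^3 = -(s - t)^3 is a perfect cube, so E-series; the 4-jet and mu = 6 give E_6.

Type E6, Milnor number mu = 6.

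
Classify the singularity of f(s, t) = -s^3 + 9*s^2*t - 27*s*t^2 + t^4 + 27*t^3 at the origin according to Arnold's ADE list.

E_{6}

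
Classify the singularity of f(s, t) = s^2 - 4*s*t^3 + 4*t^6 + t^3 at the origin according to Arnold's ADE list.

A2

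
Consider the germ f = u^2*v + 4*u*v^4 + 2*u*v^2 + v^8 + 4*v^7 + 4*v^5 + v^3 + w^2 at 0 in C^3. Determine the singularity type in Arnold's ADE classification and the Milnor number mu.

Type D_{9}, Milnor number mu = 9.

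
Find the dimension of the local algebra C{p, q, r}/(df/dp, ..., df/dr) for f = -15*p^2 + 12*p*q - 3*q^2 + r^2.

The Hessian of f at 0 is [[-30, 12, 0], [12, -6, 0], [0, 0, 2]] with rank 3, so corank 0. A Groebner basis of the Jacobian ideal J(f) in C{p,q,r} is {p, q, r}; counting standard monomials gives mu = 1. Corank 0: nondegenerate Morse point, so A_1.

1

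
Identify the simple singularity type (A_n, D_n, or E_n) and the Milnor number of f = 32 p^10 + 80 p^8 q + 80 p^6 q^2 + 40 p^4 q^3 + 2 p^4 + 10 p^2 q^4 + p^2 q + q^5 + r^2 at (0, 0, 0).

The Hessian of f at 0 has rank 1. Corank 2; j^3 = p^2*q has shape L^2 M (L != M), so D-series; mu = 6 gives D_6.

Type D_{6}, Milnor number mu = 6.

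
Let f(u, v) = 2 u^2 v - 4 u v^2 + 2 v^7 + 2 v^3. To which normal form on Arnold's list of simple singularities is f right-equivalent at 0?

The Hessian of f at 0 is [[0, 0], [0, 0]] with rank 0, so corank 2. A Groebner basis of the Jacobian ideal J(f) in C{u,v} is {u^2/7 + v^6 - v^2/7, u^3 - v^3, u*v - v^2}; counting standard monomials gives mu = 8. Corank 2; j^3 = 2*v*(u - v)^2 has shape L^2 M (L != M), so D-series; mu = 8 gives D_8.

D_8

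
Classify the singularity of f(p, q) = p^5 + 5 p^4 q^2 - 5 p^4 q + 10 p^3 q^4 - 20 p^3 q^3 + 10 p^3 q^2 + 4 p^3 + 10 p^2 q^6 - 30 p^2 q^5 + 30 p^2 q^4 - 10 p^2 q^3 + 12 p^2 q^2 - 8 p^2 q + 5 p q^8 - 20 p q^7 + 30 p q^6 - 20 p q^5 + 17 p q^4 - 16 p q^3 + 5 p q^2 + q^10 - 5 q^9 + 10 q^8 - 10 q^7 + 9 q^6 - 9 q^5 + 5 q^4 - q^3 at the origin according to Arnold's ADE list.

The Hessian of f at 0 is [[0, 0], [0, 0]] with rank 0, so corank 2. A Groebner basis of the Jacobian ideal J(f) in C{p,q} is {p^3 + 197*p^2/236 - 335*p*q/472 + 69*q^2/472, p^2*q + 133*p^2/118 - 207*p*q/236 + 37*q^2/236, 69*p^2/59 + p*q^2 - 79*p*q/118 + 5*q^2/118, 10*p^2/59 + 49*p*q/59 + q^3 - 27*q^2/59}; counting standard monomials gives mu = 6. Corank 2; j^3 = (p - q)*(2*p - q)^2 has shape L^2 M (L != M), so D-series; mu = 6 gives D_6.

D_6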